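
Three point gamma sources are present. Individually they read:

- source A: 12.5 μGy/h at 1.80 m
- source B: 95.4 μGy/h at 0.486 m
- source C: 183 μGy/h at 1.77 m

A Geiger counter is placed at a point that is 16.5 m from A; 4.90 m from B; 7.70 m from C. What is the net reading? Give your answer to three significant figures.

10.8 μGy/h

Each source contributes Iᵢ·(dᵢ/rᵢ)²; contributions add.
A: 12.5 × (1.80/16.5)² = 0.1488 μGy/h
B: 95.4 × (0.486/4.90)² = 0.9385 μGy/h
C: 183 × (1.77/7.70)² = 9.670 μGy/h
Total = 0.1488 + 0.9385 + 9.670 = 10.76 μGy/h.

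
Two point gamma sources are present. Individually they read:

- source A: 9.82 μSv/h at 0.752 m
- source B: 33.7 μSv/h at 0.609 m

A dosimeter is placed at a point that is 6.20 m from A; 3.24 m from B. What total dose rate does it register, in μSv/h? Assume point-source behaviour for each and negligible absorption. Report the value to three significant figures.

1.34 μSv/h

Each source contributes Iᵢ·(dᵢ/rᵢ)²; contributions add.
A: 9.82 × (0.752/6.20)² = 0.1445 μSv/h
B: 33.7 × (0.609/3.24)² = 1.191 μSv/h
Total = 0.1445 + 1.191 = 1.336 μSv/h.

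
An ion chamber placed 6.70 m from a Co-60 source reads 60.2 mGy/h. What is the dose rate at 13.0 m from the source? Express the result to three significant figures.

Since intensity falls as 1/r², scaling from 6.70 m to 13.0 m:
60.2 × (6.70/13.0)² = 60.2 × 0.2656 = 15.99 mGy/h.

16.0 mGy/h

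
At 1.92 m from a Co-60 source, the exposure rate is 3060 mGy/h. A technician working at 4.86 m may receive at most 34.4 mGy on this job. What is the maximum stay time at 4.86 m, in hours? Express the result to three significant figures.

0.0720 h

Using I₁d₁² = I₂d₂², rate at 4.86 m:
(1.92/4.86)² = 0.1561, so 3060 × 0.1561 = 477.7 mGy/h.
Stay time = 34.4 mGy ÷ 477.7 mGy/h = 0.07201 h.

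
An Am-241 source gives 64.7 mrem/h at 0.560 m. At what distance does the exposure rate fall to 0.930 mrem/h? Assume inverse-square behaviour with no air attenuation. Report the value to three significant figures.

4.67 m

By the inverse-square law, d₂ = d₁·√(I₁/I₂).
I₁/I₂ = 64.7/0.930 = 69.57, so d₂ = 0.560 × √69.57 = 4.671 m.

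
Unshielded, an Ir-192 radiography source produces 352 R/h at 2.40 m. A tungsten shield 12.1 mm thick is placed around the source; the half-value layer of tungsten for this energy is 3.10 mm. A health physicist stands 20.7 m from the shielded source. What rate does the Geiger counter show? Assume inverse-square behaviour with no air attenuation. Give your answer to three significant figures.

0.316 R/h

Distance alone: 352 × (2.40/20.7)² = 352 × 0.01344 = 4.731 R/h.
Shield: 12.1/3.10 = 3.903 half-value layers → attenuation 2^(−3.903) = 0.06685.
Combined: 4.731 × 0.06685 = 0.3163 R/h.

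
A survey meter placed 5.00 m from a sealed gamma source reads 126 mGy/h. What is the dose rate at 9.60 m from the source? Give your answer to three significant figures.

34.2 mGy/h

Applying the 1/r² law, scaling from 5.00 m to 9.60 m:
(5.00/9.60)² = 0.2713, so 126 × 0.2713 = 34.18 mGy/h.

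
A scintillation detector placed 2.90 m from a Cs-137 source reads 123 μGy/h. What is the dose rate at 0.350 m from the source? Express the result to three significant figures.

8440 μGy/h

Intensity scales as (d₁/d₂)², so scaling from 2.90 m to 0.350 m:
123 × (2.90/0.350)² = 123 × 68.65 = 8444 μGy/h.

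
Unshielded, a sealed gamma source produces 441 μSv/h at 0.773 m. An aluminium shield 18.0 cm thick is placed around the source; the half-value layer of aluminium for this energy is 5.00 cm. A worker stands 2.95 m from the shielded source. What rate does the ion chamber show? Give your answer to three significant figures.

Distance alone: 441 × (0.773/2.95)² = 441 × 0.06866 = 30.28 μSv/h.
Shield: 18.0/5.00 = 3.600 half-value layers → attenuation 2^(−3.600) = 0.08247.
Combined: 30.28 × 0.08247 = 2.497 μSv/h.

2.50 μSv/h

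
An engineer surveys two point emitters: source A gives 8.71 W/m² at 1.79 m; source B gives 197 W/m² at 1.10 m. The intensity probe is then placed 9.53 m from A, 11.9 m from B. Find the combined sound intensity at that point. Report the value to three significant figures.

1.99 W/m²

By superposition, sum each source's inverse-square contribution:
A: 8.71 × (1.79/9.53)² = 0.3073 W/m²
B: 197 × (1.10/11.9)² = 1.683 W/m²
Total = 0.3073 + 1.683 = 1.990 W/m².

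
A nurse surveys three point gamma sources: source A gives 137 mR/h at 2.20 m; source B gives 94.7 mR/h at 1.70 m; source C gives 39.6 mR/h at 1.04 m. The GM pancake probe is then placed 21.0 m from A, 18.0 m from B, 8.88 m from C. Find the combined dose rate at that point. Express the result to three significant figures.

2.89 mR/h

By superposition, sum each source's inverse-square contribution:
A: 137 × (2.20/21.0)² = 1.504 mR/h
B: 94.7 × (1.70/18.0)² = 0.8447 mR/h
C: 39.6 × (1.04/8.88)² = 0.5432 mR/h
Total = 1.504 + 0.8447 + 0.5432 = 2.892 mR/h.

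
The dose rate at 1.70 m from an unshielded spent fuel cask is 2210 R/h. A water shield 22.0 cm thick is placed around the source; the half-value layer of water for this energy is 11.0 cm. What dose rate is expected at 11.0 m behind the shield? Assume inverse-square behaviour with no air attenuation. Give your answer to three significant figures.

Distance alone: 2210 × (1.70/11.0)² = 2210 × 0.02388 = 52.77 R/h.
Shield: 22.0/11.0 = 2.000 half-value layers → attenuation 2^(−2.000) = 0.2500.
Combined: 52.77 × 0.2500 = 13.19 R/h.

13.2 R/h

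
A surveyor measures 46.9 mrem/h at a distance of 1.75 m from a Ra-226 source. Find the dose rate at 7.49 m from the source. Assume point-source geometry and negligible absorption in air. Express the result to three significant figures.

Intensity scales as (d₁/d₂)², so the rate at 7.49 m is
(1.75/7.49)² = 0.05459, so 46.9 × 0.05459 = 2.560 mrem/h.

2.56 mrem/h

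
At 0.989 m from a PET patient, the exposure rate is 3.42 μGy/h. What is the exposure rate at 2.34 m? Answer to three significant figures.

Applying the 1/r² law, the rate at 2.34 m is
3.42 × (0.989/2.34)² = 3.42 × 0.1786 = 0.6108 μGy/h.

0.611 μGy/h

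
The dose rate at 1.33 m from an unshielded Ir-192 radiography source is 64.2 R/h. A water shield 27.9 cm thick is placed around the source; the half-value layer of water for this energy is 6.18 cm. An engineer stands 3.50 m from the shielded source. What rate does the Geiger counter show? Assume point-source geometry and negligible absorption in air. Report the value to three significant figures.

0.406 R/h

Distance alone: 64.2 × (1.33/3.50)² = 64.2 × 0.1444 = 9.270 R/h.
Shield: 27.9/6.18 = 4.515 half-value layers → attenuation 2^(−4.515) = 0.04374.
Combined: 9.270 × 0.04374 = 0.4055 R/h.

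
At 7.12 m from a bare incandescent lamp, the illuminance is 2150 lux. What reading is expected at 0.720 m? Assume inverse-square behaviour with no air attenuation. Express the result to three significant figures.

Using I₁d₁² = I₂d₂², the rate at 0.720 m is
(7.12/0.720)² = 97.79, so 2150 × 97.79 = 210200 lux.

210000 lux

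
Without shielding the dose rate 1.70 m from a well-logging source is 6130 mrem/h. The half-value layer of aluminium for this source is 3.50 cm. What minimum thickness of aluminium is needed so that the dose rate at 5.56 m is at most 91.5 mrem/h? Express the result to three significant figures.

At 5.56 m, distance alone gives 6130 × (1.70/5.56)² = 6130 × 0.09349 = 573.1 mrem/h.
Further attenuation needed: 573.1/91.5 = 6.263.
n = log₂(6.263) = 2.647 half-value layers.
Thickness = 2.647 × 3.50 cm = 9.264 cm.

9.26 cm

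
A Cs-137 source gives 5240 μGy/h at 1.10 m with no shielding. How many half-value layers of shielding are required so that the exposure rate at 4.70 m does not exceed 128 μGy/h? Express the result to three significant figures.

At 4.70 m, distance alone gives 5240 × (1.10/4.70)² = 5240 × 0.05478 = 287.0 μGy/h.
Further attenuation needed: 287.0/128 = 2.242.
n = log₂(2.242) = 1.165 half-value layers.

1.17 half-value layers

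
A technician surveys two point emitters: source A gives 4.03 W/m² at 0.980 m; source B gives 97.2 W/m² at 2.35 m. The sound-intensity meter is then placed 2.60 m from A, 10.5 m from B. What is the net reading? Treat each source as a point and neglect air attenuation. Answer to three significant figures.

By superposition, sum each source's inverse-square contribution:
A: 4.03 × (0.980/2.60)² = 0.5725 W/m²
B: 97.2 × (2.35/10.5)² = 4.869 W/m²
Total = 0.5725 + 4.869 = 5.441 W/m².

5.44 W/m²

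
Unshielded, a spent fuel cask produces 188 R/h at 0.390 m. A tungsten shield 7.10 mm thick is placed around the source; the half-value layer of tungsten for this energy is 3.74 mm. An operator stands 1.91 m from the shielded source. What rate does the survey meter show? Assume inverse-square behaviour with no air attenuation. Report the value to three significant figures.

2.10 R/h

Distance alone: 188 × (0.390/1.91)² = 188 × 0.04169 = 7.838 R/h.
Shield: 7.10/3.74 = 1.898 half-value layers → attenuation 2^(−1.898) = 0.2683.
Combined: 7.838 × 0.2683 = 2.103 R/h.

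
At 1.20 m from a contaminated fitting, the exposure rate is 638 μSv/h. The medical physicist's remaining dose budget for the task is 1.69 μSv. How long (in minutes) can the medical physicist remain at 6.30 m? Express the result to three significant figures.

4.38 min

Intensity scales as (d₁/d₂)², so rate at 6.30 m:
(1.20/6.30)² = 0.03628, so 638 × 0.03628 = 23.15 μSv/h.
Stay time = 1.69 μSv ÷ 23.15 μSv/h = 0.07300 h = 4.380 min.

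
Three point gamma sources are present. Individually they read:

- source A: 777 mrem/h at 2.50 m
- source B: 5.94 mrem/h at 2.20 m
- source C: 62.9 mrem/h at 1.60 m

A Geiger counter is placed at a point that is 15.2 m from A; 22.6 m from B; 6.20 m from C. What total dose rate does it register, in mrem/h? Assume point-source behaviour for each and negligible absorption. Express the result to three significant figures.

25.3 mrem/h

By superposition, sum each source's inverse-square contribution:
A: 777 × (2.50/15.2)² = 21.02 mrem/h
B: 5.94 × (2.20/22.6)² = 0.05629 mrem/h
C: 62.9 × (1.60/6.20)² = 4.189 mrem/h
Total = 21.02 + 0.05629 + 4.189 = 25.27 mrem/h.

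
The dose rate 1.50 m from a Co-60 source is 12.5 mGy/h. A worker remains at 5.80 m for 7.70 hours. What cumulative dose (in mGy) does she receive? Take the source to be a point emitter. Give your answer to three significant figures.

6.44 mGy

Intensity scales as (d₁/d₂)², so rate at 5.80 m:
12.5 × (1.50/5.80)² = 12.5 × 0.06688 = 0.8360 mGy/h.
Dose = rate × time = 0.8360 mGy/h × 7.700 h = 6.437 mGy.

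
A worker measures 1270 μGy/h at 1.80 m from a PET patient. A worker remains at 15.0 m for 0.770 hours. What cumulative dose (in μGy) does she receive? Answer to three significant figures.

14.1 μGy

Applying the 1/r² law, rate at 15.0 m:
1270 × (1.80/15.0)² = 1270 × 0.01440 = 18.29 μGy/h.
Dose = rate × time = 18.29 μGy/h × 0.7700 h = 14.08 μGy.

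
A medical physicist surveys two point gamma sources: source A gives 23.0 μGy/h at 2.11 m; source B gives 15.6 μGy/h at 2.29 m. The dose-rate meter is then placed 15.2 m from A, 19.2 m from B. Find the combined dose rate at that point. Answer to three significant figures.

Each source contributes Iᵢ·(dᵢ/rᵢ)²; contributions add.
A: 23.0 × (2.11/15.2)² = 0.4432 μGy/h
B: 15.6 × (2.29/19.2)² = 0.2219 μGy/h
Total = 0.4432 + 0.2219 = 0.6651 μGy/h.

0.665 μGy/h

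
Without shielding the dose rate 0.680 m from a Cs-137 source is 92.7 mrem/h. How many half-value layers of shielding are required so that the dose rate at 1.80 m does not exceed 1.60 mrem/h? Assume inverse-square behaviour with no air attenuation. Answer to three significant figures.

At 1.80 m, distance alone gives 92.7 × (0.680/1.80)² = 92.7 × 0.1427 = 13.23 mrem/h.
Further attenuation needed: 13.23/1.60 = 8.269.
n = log₂(8.269) = 3.048 half-value layers.

3.05 half-value layers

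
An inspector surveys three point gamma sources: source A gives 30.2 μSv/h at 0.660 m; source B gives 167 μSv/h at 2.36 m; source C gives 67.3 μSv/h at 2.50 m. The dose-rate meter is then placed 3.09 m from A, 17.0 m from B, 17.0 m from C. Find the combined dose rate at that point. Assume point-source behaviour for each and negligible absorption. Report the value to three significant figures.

6.05 μSv/h

Each source contributes Iᵢ·(dᵢ/rᵢ)²; contributions add.
A: 30.2 × (0.660/3.09)² = 1.378 μSv/h
B: 167 × (2.36/17.0)² = 3.218 μSv/h
C: 67.3 × (2.50/17.0)² = 1.455 μSv/h
Total = 1.378 + 3.218 + 1.455 = 6.051 μSv/h.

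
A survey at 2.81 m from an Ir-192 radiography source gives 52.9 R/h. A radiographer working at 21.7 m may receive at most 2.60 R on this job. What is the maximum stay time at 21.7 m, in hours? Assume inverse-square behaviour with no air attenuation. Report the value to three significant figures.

2.93 h

Since intensity falls as 1/r², rate at 21.7 m:
52.9 × (2.81/21.7)² = 52.9 × 0.01677 = 0.8871 R/h.
Stay time = 2.60 R ÷ 0.8871 R/h = 2.931 h.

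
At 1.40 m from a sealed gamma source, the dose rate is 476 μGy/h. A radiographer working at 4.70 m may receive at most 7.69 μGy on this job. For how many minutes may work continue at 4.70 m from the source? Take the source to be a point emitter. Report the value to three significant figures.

10.9 min

Applying the 1/r² law, rate at 4.70 m:
(1.40/4.70)² = 0.08873, so 476 × 0.08873 = 42.24 μGy/h.
Stay time = 7.69 μGy ÷ 42.24 μGy/h = 0.1821 h = 10.93 min.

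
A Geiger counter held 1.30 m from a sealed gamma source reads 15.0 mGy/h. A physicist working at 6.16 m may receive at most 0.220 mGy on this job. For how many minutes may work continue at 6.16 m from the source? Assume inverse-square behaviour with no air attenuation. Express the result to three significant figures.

19.8 min

Intensity scales as (d₁/d₂)², so rate at 6.16 m:
15.0 × (1.30/6.16)² = 15.0 × 0.04454 = 0.6681 mGy/h.
Stay time = 0.220 mGy ÷ 0.6681 mGy/h = 0.3293 h = 19.76 min.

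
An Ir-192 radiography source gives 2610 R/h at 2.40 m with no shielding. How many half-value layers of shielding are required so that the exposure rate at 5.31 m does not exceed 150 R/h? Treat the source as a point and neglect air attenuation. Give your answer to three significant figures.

At 5.31 m, distance alone gives 2610 × (2.40/5.31)² = 2610 × 0.2043 = 533.2 R/h.
Further attenuation needed: 533.2/150 = 3.555.
n = log₂(3.555) = 1.830 half-value layers.

1.83 half-value layers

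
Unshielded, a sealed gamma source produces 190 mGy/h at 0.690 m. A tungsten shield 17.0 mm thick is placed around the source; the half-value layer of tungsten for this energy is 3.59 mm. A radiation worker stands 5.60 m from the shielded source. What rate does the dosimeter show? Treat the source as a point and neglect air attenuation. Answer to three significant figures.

0.108 mGy/h

Distance alone: (0.690/5.60)² = 0.01518, so 190 × 0.01518 = 2.884 mGy/h.
Shield: 17.0/3.59 = 4.735 half-value layers → attenuation 2^(−4.735) = 0.03755.
Combined: 2.884 × 0.03755 = 0.1083 mGy/h.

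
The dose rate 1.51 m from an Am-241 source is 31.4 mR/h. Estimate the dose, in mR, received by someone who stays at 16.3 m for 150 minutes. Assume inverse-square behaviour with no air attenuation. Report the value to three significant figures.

0.674 mR

By the inverse-square law, rate at 16.3 m:
(1.51/16.3)² = 0.008582, so 31.4 × 0.008582 = 0.2695 mR/h.
Dose = rate × time = 0.2695 mR/h × 2.500 h = 0.6738 mR.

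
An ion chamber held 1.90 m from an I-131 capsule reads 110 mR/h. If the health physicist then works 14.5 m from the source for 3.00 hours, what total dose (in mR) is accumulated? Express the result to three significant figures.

5.67 mR

Using I₁d₁² = I₂d₂², rate at 14.5 m:
(1.90/14.5)² = 0.01717, so 110 × 0.01717 = 1.889 mR/h.
Dose = rate × time = 1.889 mR/h × 3.000 h = 5.667 mR.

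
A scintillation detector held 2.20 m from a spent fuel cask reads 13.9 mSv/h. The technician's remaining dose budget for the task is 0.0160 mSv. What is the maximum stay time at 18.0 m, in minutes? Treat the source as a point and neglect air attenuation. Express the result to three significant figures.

Intensity scales as (d₁/d₂)², so rate at 18.0 m:
(2.20/18.0)² = 0.01494, so 13.9 × 0.01494 = 0.2077 mSv/h.
Stay time = 0.0160 mSv ÷ 0.2077 mSv/h = 0.07703 h = 4.622 min.

4.62 min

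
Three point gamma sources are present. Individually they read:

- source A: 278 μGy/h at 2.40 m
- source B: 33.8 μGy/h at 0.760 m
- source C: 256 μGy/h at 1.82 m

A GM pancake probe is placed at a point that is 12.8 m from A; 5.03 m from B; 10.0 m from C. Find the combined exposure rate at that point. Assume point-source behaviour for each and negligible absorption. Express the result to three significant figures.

19.0 μGy/h

By superposition, sum each source's inverse-square contribution:
A: 278 × (2.40/12.8)² = 9.773 μGy/h
B: 33.8 × (0.760/5.03)² = 0.7716 μGy/h
C: 256 × (1.82/10.0)² = 8.480 μGy/h
Total = 9.773 + 0.7716 + 8.480 = 19.02 μGy/h.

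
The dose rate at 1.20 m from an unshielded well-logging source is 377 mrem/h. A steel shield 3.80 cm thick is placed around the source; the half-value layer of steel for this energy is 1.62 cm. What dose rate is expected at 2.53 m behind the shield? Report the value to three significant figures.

Distance alone: 377 × (1.20/2.53)² = 377 × 0.2250 = 84.83 mrem/h.
Shield: 3.80/1.62 = 2.346 half-value layers → attenuation 2^(−2.346) = 0.1967.
Combined: 84.83 × 0.1967 = 16.69 mrem/h.

16.7 mrem/h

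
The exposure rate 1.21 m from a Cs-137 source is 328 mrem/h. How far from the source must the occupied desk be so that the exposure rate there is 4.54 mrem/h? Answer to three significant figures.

Intensity scales as (d₁/d₂)², so d₂ = d₁·√(I₁/I₂).
I₁/I₂ = 328/4.54 = 72.25, so d₂ = 1.21 × √72.25 = 10.29 m.

10.3 m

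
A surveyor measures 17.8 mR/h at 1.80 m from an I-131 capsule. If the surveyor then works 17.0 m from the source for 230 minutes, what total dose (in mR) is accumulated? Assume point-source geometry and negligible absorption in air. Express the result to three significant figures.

Intensity scales as (d₁/d₂)², so rate at 17.0 m:
17.8 × (1.80/17.0)² = 17.8 × 0.01121 = 0.1995 mR/h.
Dose = rate × time = 0.1995 mR/h × 3.833 h = 0.7647 mR.

0.765 mR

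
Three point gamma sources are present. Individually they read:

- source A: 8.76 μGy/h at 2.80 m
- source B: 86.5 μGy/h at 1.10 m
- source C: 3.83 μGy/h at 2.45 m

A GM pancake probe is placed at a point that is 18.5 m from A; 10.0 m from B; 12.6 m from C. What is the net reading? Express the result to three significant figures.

1.39 μGy/h

By superposition, sum each source's inverse-square contribution:
A: 8.76 × (2.80/18.5)² = 0.2007 μGy/h
B: 86.5 × (1.10/10.0)² = 1.047 μGy/h
C: 3.83 × (2.45/12.6)² = 0.1448 μGy/h
Total = 0.2007 + 1.047 + 0.1448 = 1.392 μGy/h.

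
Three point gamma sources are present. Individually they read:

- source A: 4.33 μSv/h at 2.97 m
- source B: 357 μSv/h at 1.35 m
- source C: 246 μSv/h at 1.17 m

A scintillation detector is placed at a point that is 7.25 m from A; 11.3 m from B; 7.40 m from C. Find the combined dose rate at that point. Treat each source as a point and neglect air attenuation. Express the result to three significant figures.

Each source contributes Iᵢ·(dᵢ/rᵢ)²; contributions add.
A: 4.33 × (2.97/7.25)² = 0.7266 μSv/h
B: 357 × (1.35/11.3)² = 5.095 μSv/h
C: 246 × (1.17/7.40)² = 6.150 μSv/h
Total = 0.7266 + 5.095 + 6.150 = 11.97 μSv/h.

12.0 μSv/h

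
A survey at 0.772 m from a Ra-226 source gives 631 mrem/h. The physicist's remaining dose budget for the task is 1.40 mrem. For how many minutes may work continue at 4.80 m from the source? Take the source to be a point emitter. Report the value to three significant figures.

5.15 min

Since intensity falls as 1/r², rate at 4.80 m:
631 × (0.772/4.80)² = 631 × 0.02587 = 16.32 mrem/h.
Stay time = 1.40 mrem ÷ 16.32 mrem/h = 0.08578 h = 5.147 min.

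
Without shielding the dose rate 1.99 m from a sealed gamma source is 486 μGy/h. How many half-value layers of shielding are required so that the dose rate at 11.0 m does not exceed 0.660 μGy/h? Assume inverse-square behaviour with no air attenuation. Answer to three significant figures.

4.59 half-value layers

At 11.0 m, distance alone gives (1.99/11.0)² = 0.03273, so 486 × 0.03273 = 15.91 μGy/h.
Further attenuation needed: 15.91/0.660 = 24.11.
n = log₂(24.11) = 4.592 half-value layers.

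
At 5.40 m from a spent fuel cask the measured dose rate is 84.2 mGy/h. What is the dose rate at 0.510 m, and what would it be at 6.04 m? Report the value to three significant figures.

9440 mGy/h; 67.3 mGy/h

Intensity scales as (d₁/d₂)², so
At 0.510 m: (5.40/0.510)² = 112.1, so 84.2 × 112.1 = 9439 mGy/h
At 6.04 m: 9439 × (0.510/6.04)² = 9439 × 0.007130 = 67.30 mGy/h.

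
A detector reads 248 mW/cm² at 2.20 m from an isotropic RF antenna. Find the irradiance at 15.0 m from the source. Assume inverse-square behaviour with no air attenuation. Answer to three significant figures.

5.33 mW/cm²

Applying the 1/r² law, the rate at 15.0 m is
(2.20/15.0)² = 0.02151, so 248 × 0.02151 = 5.334 mW/cm².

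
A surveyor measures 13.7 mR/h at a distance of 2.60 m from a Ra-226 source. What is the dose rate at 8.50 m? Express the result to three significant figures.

Since intensity falls as 1/r², the rate at 8.50 m is
(2.60/8.50)² = 0.09356, so 13.7 × 0.09356 = 1.282 mR/h.

1.28 mR/h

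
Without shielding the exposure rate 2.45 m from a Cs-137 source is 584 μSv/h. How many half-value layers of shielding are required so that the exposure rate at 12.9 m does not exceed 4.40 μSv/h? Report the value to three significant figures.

At 12.9 m, distance alone gives 584 × (2.45/12.9)² = 584 × 0.03607 = 21.06 μSv/h.
Further attenuation needed: 21.06/4.40 = 4.786.
n = log₂(4.786) = 2.259 half-value layers.

2.26 half-value layers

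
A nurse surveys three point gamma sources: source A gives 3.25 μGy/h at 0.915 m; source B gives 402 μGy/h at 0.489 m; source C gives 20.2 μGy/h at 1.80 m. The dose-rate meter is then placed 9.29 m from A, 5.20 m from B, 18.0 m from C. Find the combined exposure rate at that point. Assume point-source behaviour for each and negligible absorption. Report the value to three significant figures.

3.79 μGy/h

By superposition, sum each source's inverse-square contribution:
A: 3.25 × (0.915/9.29)² = 0.03153 μGy/h
B: 402 × (0.489/5.20)² = 3.555 μGy/h
C: 20.2 × (1.80/18.0)² = 0.2020 μGy/h
Total = 0.03153 + 3.555 + 0.2020 = 3.789 μGy/h.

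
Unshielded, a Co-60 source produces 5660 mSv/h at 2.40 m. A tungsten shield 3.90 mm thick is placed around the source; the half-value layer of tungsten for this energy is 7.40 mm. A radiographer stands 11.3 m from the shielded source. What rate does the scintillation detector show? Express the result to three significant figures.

177 mSv/h

Distance alone: 5660 × (2.40/11.3)² = 5660 × 0.04511 = 255.3 mSv/h.
Shield: 3.90/7.40 = 0.5270 half-value layers → attenuation 2^(−0.5270) = 0.6940.
Combined: 255.3 × 0.6940 = 177.2 mSv/h.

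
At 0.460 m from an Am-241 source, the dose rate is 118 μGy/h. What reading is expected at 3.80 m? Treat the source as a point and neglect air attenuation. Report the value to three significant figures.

1.73 μGy/h

By the inverse-square law, the rate at 3.80 m is
118 × (0.460/3.80)² = 118 × 0.01465 = 1.729 μGy/h.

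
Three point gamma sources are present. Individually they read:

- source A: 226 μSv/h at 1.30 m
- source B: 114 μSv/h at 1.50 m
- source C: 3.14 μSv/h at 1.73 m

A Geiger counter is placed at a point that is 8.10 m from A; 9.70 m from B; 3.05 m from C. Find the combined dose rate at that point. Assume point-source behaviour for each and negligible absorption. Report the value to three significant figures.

By superposition, sum each source's inverse-square contribution:
A: 226 × (1.30/8.10)² = 5.821 μSv/h
B: 114 × (1.50/9.70)² = 2.726 μSv/h
C: 3.14 × (1.73/3.05)² = 1.010 μSv/h
Total = 5.821 + 2.726 + 1.010 = 9.557 μSv/h.

9.56 μSv/h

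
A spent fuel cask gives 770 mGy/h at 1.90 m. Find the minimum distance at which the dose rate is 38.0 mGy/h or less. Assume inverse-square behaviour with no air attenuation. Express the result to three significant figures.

Using I₁d₁² = I₂d₂², d₂ = d₁·√(I₁/I₂).
I₁/I₂ = 770/38.0 = 20.26, so d₂ = 1.90 × √20.26 = 8.552 m.

8.55 m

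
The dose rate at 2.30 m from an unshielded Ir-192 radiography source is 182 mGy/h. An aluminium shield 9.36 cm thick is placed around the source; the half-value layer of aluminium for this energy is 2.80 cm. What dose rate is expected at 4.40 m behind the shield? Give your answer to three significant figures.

Distance alone: 182 × (2.30/4.40)² = 182 × 0.2732 = 49.72 mGy/h.
Shield: 9.36/2.80 = 3.343 half-value layers → attenuation 2^(−3.343) = 0.09855.
Combined: 49.72 × 0.09855 = 4.900 mGy/h.

4.90 mGy/h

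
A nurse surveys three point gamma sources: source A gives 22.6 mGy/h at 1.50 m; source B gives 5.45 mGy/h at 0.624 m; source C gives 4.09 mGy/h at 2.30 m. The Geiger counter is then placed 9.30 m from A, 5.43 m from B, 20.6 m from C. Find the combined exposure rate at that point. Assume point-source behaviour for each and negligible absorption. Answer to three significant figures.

0.711 mGy/h

By superposition, sum each source's inverse-square contribution:
A: 22.6 × (1.50/9.30)² = 0.5879 mGy/h
B: 5.45 × (0.624/5.43)² = 0.07197 mGy/h
C: 4.09 × (2.30/20.6)² = 0.05099 mGy/h
Total = 0.5879 + 0.07197 + 0.05099 = 0.7109 mGy/h.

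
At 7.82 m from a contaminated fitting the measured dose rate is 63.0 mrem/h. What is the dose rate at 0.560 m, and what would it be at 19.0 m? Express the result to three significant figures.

12300 mrem/h; 10.7 mrem/h

Using I₁d₁² = I₂d₂²,
At 0.560 m: (7.82/0.560)² = 195.0, so 63.0 × 195.0 = 12280 mrem/h
At 19.0 m: (0.560/19.0)² = 0.0008687, so 12280 × 0.0008687 = 10.67 mrem/h.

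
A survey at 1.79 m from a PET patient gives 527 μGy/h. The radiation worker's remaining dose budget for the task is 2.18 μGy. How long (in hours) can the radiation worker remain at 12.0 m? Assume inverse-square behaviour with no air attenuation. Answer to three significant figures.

Intensity scales as (d₁/d₂)², so rate at 12.0 m:
527 × (1.79/12.0)² = 527 × 0.02225 = 11.73 μGy/h.
Stay time = 2.18 μGy ÷ 11.73 μGy/h = 0.1858 h.

0.186 h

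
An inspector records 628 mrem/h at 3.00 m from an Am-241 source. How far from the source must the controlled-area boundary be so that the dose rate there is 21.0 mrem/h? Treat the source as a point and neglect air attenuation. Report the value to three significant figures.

16.4 m

By the inverse-square law, d₂ = d₁·√(I₁/I₂).
I₁/I₂ = 628/21.0 = 29.90, so d₂ = 3.00 × √29.90 = 16.40 m.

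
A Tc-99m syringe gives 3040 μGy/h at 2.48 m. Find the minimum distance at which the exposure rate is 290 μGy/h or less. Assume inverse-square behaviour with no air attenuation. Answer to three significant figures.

8.03 m

Since intensity falls as 1/r², d₂ = d₁·√(I₁/I₂).
I₁/I₂ = 3040/290 = 10.48, so d₂ = 2.48 × √10.48 = 8.028 m.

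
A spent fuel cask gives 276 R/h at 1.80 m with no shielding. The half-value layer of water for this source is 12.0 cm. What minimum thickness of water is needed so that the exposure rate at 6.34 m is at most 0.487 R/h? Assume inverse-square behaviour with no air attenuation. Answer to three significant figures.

At 6.34 m, distance alone gives (1.80/6.34)² = 0.08061, so 276 × 0.08061 = 22.25 R/h.
Further attenuation needed: 22.25/0.487 = 45.69.
n = log₂(45.69) = 5.514 half-value layers.
Thickness = 5.514 × 12.0 cm = 66.17 cm.

66.2 cm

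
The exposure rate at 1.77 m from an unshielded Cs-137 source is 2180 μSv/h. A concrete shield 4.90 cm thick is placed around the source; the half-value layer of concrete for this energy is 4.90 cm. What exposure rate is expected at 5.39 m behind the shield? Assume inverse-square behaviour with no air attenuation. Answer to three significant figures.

Distance alone: (1.77/5.39)² = 0.1078, so 2180 × 0.1078 = 235.0 μSv/h.
Shield: 4.90/4.90 = 1.000 half-value layers → attenuation 2^(−1.000) = 0.5000.
Combined: 235.0 × 0.5000 = 117.5 μSv/h.

118 μSv/h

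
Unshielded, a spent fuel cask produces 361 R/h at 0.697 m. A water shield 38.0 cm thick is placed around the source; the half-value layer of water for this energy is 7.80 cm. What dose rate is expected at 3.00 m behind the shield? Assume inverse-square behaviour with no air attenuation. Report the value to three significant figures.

Distance alone: 361 × (0.697/3.00)² = 361 × 0.05398 = 19.49 R/h.
Shield: 38.0/7.80 = 4.872 half-value layers → attenuation 2^(−4.872) = 0.03415.
Combined: 19.49 × 0.03415 = 0.6656 R/h.

0.666 R/h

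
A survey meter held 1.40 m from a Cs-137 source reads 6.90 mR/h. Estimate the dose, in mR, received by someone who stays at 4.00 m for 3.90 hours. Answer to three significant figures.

3.30 mR

Since intensity falls as 1/r², rate at 4.00 m:
6.90 × (1.40/4.00)² = 6.90 × 0.1225 = 0.8453 mR/h.
Dose = rate × time = 0.8453 mR/h × 3.900 h = 3.297 mR.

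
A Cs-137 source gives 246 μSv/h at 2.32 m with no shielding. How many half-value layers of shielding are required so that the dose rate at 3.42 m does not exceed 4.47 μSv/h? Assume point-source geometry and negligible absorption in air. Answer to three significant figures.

At 3.42 m, distance alone gives (2.32/3.42)² = 0.4602, so 246 × 0.4602 = 113.2 μSv/h.
Further attenuation needed: 113.2/4.47 = 25.32.
n = log₂(25.32) = 4.662 half-value layers.

4.66 half-value layers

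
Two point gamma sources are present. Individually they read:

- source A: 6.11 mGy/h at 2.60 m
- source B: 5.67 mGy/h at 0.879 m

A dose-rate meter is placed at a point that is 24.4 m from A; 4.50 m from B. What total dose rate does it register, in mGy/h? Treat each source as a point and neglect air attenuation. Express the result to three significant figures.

By superposition, sum each source's inverse-square contribution:
A: 6.11 × (2.60/24.4)² = 0.06938 mGy/h
B: 5.67 × (0.879/4.50)² = 0.2163 mGy/h
Total = 0.06938 + 0.2163 = 0.2857 mGy/h.

0.286 mGy/h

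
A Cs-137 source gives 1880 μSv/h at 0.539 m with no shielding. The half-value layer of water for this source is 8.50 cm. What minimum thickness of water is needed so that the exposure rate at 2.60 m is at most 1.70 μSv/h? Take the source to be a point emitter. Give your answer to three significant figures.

At 2.60 m, distance alone gives (0.539/2.60)² = 0.04298, so 1880 × 0.04298 = 80.80 μSv/h.
Further attenuation needed: 80.80/1.70 = 47.53.
n = log₂(47.53) = 5.571 half-value layers.
Thickness = 5.571 × 8.50 cm = 47.35 cm.

47.4 cm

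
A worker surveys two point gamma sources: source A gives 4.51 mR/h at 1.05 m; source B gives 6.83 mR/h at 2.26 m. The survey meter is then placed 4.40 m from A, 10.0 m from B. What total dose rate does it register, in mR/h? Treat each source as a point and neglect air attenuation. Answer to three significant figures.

0.606 mR/h

Each source contributes Iᵢ·(dᵢ/rᵢ)²; contributions add.
A: 4.51 × (1.05/4.40)² = 0.2568 mR/h
B: 6.83 × (2.26/10.0)² = 0.3488 mR/h
Total = 0.2568 + 0.3488 = 0.6056 mR/h.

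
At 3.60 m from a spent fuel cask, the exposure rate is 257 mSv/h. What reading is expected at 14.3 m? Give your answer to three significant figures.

By the inverse-square law, the rate at 14.3 m is
(3.60/14.3)² = 0.06338, so 257 × 0.06338 = 16.29 mSv/h.

16.3 mSv/h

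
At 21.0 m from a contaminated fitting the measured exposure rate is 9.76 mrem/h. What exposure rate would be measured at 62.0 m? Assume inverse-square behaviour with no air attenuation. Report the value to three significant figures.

Intensity scales as (d₁/d₂)², so scaling from 21.0 m to 62.0 m:
9.76 × (21.0/62.0)² = 9.76 × 0.1147 = 1.119 mrem/h.

1.12 mrem/h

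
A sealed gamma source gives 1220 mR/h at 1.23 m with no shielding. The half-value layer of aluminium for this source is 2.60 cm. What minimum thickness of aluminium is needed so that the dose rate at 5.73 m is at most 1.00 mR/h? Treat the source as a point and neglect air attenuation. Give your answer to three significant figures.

At 5.73 m, distance alone gives (1.23/5.73)² = 0.04608, so 1220 × 0.04608 = 56.22 mR/h.
Further attenuation needed: 56.22/1.00 = 56.22.
n = log₂(56.22) = 5.813 half-value layers.
Thickness = 5.813 × 2.60 cm = 15.11 cm.

15.1 cm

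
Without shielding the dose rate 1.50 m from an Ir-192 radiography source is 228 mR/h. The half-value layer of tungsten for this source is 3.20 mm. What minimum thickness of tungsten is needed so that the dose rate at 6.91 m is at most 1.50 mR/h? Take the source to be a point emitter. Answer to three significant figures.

At 6.91 m, distance alone gives (1.50/6.91)² = 0.04712, so 228 × 0.04712 = 10.74 mR/h.
Further attenuation needed: 10.74/1.50 = 7.160.
n = log₂(7.160) = 2.840 half-value layers.
Thickness = 2.840 × 3.20 mm = 9.088 mm.

9.09 mm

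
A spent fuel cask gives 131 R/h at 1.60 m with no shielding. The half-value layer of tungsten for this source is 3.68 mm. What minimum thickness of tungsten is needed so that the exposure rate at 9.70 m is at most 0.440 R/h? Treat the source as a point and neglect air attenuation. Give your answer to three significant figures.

11.1 mm

At 9.70 m, distance alone gives (1.60/9.70)² = 0.02721, so 131 × 0.02721 = 3.565 R/h.
Further attenuation needed: 3.565/0.440 = 8.102.
n = log₂(8.102) = 3.018 half-value layers.
Thickness = 3.018 × 3.68 mm = 11.11 mm.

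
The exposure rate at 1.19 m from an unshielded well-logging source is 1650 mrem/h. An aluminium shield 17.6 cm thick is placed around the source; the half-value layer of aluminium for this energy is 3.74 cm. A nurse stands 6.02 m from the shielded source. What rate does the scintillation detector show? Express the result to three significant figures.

2.47 mrem/h

Distance alone: 1650 × (1.19/6.02)² = 1650 × 0.03908 = 64.48 mrem/h.
Shield: 17.6/3.74 = 4.706 half-value layers → attenuation 2^(−4.706) = 0.03831.
Combined: 64.48 × 0.03831 = 2.470 mrem/h.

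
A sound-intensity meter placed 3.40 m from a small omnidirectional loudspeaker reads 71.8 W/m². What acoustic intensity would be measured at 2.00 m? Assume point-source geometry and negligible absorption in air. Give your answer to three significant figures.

208 W/m²

Intensity scales as (d₁/d₂)², so scaling from 3.40 m to 2.00 m:
71.8 × (3.40/2.00)² = 71.8 × 2.890 = 207.5 W/m².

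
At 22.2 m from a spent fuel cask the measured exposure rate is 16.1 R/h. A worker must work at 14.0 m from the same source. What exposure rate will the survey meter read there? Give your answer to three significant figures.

Intensity scales as (d₁/d₂)², so scaling from 22.2 m to 14.0 m:
16.1 × (22.2/14.0)² = 16.1 × 2.514 = 40.48 R/h.

40.5 R/h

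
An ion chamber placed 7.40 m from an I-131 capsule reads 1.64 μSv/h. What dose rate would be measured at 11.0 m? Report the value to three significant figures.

Since intensity falls as 1/r², scaling from 7.40 m to 11.0 m:
1.64 × (7.40/11.0)² = 1.64 × 0.4526 = 0.7423 μSv/h.

0.742 μSv/h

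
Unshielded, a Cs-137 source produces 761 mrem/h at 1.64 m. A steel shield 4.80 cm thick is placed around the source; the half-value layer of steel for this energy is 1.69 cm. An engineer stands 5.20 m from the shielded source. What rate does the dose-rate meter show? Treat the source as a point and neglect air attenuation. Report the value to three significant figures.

Distance alone: (1.64/5.20)² = 0.09947, so 761 × 0.09947 = 75.70 mrem/h.
Shield: 4.80/1.69 = 2.840 half-value layers → attenuation 2^(−2.840) = 0.1397.
Combined: 75.70 × 0.1397 = 10.58 mrem/h.

10.6 mrem/h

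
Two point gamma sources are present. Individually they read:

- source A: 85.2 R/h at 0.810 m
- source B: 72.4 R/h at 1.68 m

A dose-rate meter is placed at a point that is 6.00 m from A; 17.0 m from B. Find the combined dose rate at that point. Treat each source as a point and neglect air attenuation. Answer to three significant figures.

2.26 R/h

Each source contributes Iᵢ·(dᵢ/rᵢ)²; contributions add.
A: 85.2 × (0.810/6.00)² = 1.553 R/h
B: 72.4 × (1.68/17.0)² = 0.7071 R/h
Total = 1.553 + 0.7071 = 2.260 R/h.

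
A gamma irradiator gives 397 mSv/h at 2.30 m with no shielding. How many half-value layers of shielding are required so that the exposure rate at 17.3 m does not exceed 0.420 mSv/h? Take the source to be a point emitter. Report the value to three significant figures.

4.06 half-value layers

At 17.3 m, distance alone gives (2.30/17.3)² = 0.01768, so 397 × 0.01768 = 7.019 mSv/h.
Further attenuation needed: 7.019/0.420 = 16.71.
n = log₂(16.71) = 4.063 half-value layers.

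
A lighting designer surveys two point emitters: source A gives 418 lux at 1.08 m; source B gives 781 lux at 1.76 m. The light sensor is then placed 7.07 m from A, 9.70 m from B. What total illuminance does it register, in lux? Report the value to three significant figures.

Each source contributes Iᵢ·(dᵢ/rᵢ)²; contributions add.
A: 418 × (1.08/7.07)² = 9.754 lux
B: 781 × (1.76/9.70)² = 25.71 lux
Total = 9.754 + 25.71 = 35.46 lux.

35.5 lux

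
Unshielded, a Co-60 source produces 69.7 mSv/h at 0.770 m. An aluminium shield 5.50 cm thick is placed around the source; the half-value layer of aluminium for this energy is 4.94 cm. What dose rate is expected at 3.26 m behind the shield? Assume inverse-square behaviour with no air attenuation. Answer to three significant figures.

Distance alone: (0.770/3.26)² = 0.05579, so 69.7 × 0.05579 = 3.889 mSv/h.
Shield: 5.50/4.94 = 1.113 half-value layers → attenuation 2^(−1.113) = 0.4623.
Combined: 3.889 × 0.4623 = 1.798 mSv/h.

1.80 mSv/h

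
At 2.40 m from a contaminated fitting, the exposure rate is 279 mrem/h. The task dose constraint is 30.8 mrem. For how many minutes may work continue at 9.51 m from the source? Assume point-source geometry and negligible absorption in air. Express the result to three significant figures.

104 min

Intensity scales as (d₁/d₂)², so rate at 9.51 m:
279 × (2.40/9.51)² = 279 × 0.06369 = 17.77 mrem/h.
Stay time = 30.8 mrem ÷ 17.77 mrem/h = 1.733 h = 104.0 min.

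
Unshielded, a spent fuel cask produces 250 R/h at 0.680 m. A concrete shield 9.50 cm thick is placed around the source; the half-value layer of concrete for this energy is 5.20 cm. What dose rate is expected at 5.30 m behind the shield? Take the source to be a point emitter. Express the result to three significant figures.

Distance alone: (0.680/5.30)² = 0.01646, so 250 × 0.01646 = 4.115 R/h.
Shield: 9.50/5.20 = 1.827 half-value layers → attenuation 2^(−1.827) = 0.2819.
Combined: 4.115 × 0.2819 = 1.160 R/h.

1.16 R/h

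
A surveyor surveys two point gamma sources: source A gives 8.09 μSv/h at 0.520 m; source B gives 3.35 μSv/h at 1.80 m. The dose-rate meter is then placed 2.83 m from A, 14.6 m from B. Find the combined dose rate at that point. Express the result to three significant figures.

0.324 μSv/h

Each source contributes Iᵢ·(dᵢ/rᵢ)²; contributions add.
A: 8.09 × (0.520/2.83)² = 0.2731 μSv/h
B: 3.35 × (1.80/14.6)² = 0.05092 μSv/h
Total = 0.2731 + 0.05092 = 0.3240 μSv/h.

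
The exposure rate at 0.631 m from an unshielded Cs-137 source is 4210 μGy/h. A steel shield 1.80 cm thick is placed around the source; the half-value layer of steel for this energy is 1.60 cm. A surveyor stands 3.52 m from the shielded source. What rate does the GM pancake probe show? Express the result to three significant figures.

62.0 μGy/h

Distance alone: 4210 × (0.631/3.52)² = 4210 × 0.03213 = 135.3 μGy/h.
Shield: 1.80/1.60 = 1.125 half-value layers → attenuation 2^(−1.125) = 0.4585.
Combined: 135.3 × 0.4585 = 62.04 μGy/h.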